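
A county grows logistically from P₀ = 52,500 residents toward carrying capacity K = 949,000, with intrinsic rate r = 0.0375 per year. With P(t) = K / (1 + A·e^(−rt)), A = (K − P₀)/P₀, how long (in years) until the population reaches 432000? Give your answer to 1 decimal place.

t ≈ 70.9 years

A = (949000 − 52500)/52500 = 17.07619
432000 = 949000/(1 + 17.07619·e^(−0.0375t)) → 1 + 17.07619·e^(−0.0375t) = 2.19676
e^(−0.0375t) = 0.070084 → t = ln(14.26869)/0.0375 = 2.65807/0.0375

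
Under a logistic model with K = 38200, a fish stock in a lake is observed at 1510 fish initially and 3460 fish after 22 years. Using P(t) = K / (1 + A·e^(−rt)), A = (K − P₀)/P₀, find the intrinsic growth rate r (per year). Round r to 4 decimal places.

A = (38200 − 1510)/1510 = 24.29801
3460 = 38200/(1 + 24.29801·e^(−r·22)) → e^(−22r) = (11.04046 − 1)/24.29801 = 0.413222
r = −ln(0.413222)/22 = 0.88377/22

r ≈ 0.0402 per year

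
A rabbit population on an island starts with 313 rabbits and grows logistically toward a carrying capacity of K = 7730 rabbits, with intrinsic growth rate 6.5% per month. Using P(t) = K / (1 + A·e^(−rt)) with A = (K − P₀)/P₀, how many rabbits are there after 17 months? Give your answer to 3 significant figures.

A = (7730 − 313)/313 = 23.69649
P(17) = 7730 / (1 + 23.69649·e^(−0.065·17)) = 7730 / (1 + 23.69649·0.331211)
= 7730 / 8.84853 ≈ 873.59

≈ 874 rabbits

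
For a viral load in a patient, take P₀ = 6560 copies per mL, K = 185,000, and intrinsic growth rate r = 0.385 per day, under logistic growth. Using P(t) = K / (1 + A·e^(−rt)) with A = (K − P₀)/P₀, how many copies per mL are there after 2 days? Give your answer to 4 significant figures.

≈ 13,610 copies per mL

A = (185000 − 6560)/6560 = 27.20122
P(2) = 185000 / (1 + 27.20122·e^(−0.385·2)) = 185000 / (1 + 27.20122·0.463013)
= 185000 / 13.59452 ≈ 13608.42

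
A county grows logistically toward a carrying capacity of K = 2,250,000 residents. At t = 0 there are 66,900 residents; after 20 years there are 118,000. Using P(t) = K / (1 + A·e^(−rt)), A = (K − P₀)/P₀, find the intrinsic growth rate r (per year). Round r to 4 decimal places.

r ≈ 0.0296 per year

A = (2250000 − 66900)/66900 = 32.63229
118000 = 2250000/(1 + 32.63229·e^(−r·20)) → e^(−20r) = (19.0678 − 1)/32.63229 = 0.553679
r = −ln(0.553679)/20 = 0.59117/20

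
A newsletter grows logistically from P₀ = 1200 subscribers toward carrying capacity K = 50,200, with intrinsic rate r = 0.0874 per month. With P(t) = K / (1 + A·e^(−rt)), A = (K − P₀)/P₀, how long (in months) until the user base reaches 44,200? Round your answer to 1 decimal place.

A = (50200 − 1200)/1200 = 40.83333
44200 = 50200/(1 + 40.83333·e^(−0.0874t)) → 1 + 40.83333·e^(−0.0874t) = 1.13575
e^(−0.0874t) = 0.003324 → t = ln(300.80556)/0.0874 = 5.70646/0.0874

t ≈ 65.3 months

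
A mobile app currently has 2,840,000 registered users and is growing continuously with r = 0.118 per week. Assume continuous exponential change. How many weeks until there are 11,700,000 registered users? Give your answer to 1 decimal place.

t ≈ 12.0 weeks

11700000 = 2840000 · e^(0.118·t)
t = ln(11700000/2840000) / 0.118 = ln(4.11972) / 0.118 = 1.41578 / 0.118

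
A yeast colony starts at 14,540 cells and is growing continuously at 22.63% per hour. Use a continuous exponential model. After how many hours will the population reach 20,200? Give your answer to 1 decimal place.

20200 = 14540 · e^(0.2263·t)
t = ln(20200/14540) / 0.2263 = ln(1.38927) / 0.2263 = 0.32878 / 0.2263

t ≈ 1.5 hours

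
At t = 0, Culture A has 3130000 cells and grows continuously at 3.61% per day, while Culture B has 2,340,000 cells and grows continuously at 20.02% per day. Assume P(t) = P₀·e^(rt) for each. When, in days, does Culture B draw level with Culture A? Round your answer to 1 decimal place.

3130000·e^(0.0361t) = 2340000·e^(0.2002t)
3130000/2340000 = e^((0.2002 − 0.0361)t) → ln(1.33761) = 0.1641·t
t = 0.29088 / 0.1641

t ≈ 1.8 days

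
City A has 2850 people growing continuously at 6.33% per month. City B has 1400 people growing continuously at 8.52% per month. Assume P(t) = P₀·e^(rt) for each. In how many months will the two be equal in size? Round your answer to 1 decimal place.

t ≈ 32.5 months

2850·e^(0.0633t) = 1400·e^(0.0852t)
2850/1400 = e^((0.0852 − 0.0633)t) → ln(2.03571) = 0.0219·t
t = 0.71085 / 0.0219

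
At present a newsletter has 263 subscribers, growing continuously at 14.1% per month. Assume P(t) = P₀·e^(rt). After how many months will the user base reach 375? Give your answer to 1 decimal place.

t ≈ 2.5 months

375 = 263 · e^(0.141·t)
t = ln(375/263) / 0.141 = ln(1.42586) / 0.141 = 0.35477 / 0.141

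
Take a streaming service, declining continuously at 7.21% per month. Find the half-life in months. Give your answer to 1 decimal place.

half-life ≈ 9.6 months

half-life = ln(2) / |r| = 0.69315 / 0.0721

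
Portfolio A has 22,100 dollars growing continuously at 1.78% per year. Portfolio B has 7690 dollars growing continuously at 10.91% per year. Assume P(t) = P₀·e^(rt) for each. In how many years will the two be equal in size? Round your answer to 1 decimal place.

22100·e^(0.0178t) = 7690·e^(0.1091t)
22100/7690 = e^((0.1091 − 0.0178)t) → ln(2.87386) = 0.0913·t
t = 1.05566 / 0.0913

t ≈ 11.6 years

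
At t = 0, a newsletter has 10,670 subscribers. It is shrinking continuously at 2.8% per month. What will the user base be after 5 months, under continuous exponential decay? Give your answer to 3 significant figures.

P(5) = 10670 · e^(-0.028·5) = 10670 · e^(-0.14)
= 10670 · 0.86936 ≈ 9276.05

≈ 9,280 subscribers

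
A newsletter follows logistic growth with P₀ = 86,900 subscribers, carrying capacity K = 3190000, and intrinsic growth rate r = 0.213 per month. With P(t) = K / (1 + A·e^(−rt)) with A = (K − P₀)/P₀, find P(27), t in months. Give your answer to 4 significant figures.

≈ 2,865,000 subscribers

A = (3190000 − 86900)/86900 = 35.70886
P(27) = 3190000 / (1 + 35.70886·e^(−0.213·27)) = 3190000 / (1 + 35.70886·0.00318)
= 3190000 / 1.11354 ≈ 2864737.99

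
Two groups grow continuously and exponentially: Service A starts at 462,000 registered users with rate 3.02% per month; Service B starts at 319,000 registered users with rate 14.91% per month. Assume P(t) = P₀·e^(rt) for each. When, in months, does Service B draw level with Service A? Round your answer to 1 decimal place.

t ≈ 3.1 months

462000·e^(0.0302t) = 319000·e^(0.1491t)
462000/319000 = e^((0.1491 − 0.0302)t) → ln(1.44828) = 0.1189·t
t = 0.37037 / 0.1189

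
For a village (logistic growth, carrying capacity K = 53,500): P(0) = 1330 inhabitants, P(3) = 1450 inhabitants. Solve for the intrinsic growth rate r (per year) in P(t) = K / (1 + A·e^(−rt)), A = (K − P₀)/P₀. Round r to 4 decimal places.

A = (53500 − 1330)/1330 = 39.22556
1450 = 53500/(1 + 39.22556·e^(−r·3)) → e^(−3r) = (36.89655 − 1)/39.22556 = 0.915132
r = −ln(0.915132)/3 = 0.08869/3

r ≈ 0.0296 per year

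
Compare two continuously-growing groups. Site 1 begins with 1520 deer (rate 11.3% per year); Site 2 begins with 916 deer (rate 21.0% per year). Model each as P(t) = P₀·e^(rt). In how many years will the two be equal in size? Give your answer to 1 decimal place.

1520·e^(0.113t) = 916·e^(0.21t)
1520/916 = e^((0.21 − 0.113)t) → ln(1.65939) = 0.097·t
t = 0.50645 / 0.097

t ≈ 5.2 years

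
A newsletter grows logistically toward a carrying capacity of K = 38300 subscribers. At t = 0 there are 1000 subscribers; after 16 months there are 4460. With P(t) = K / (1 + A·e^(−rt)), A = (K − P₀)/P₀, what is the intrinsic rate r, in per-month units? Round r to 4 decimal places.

A = (38300 − 1000)/1000 = 37.3
4460 = 38300/(1 + 37.3·e^(−r·16)) → e^(−16r) = (8.58744 − 1)/37.3 = 0.203417
r = −ln(0.203417)/16 = 1.5925/16

r ≈ 0.0995 per month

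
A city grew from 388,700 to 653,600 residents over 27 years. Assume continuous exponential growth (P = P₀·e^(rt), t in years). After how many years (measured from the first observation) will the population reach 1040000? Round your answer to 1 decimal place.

t ≈ 51.1 years

r = ln(653600/388700) / 27 ≈ 0.019248 per year
t = ln(1040000/388700) / r = 0.98417 / 0.019248 ≈ 51.132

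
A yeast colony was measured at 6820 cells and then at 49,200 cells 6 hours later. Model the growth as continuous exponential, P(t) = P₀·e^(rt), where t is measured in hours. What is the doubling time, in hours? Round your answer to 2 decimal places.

r = ln(49200/6820) / 6 = ln(7.21408) / 6 ≈ 0.329339 per hour
doubling time = ln 2 / |r| = 0.69315 / 0.329339

doubling time ≈ 2.10 hours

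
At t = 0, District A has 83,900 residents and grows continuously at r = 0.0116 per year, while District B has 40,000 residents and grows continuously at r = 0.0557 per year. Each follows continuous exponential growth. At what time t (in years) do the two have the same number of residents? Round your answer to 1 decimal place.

t ≈ 16.8 years

83900·e^(0.0116t) = 40000·e^(0.0557t)
83900/40000 = e^((0.0557 − 0.0116)t) → ln(2.0975) = 0.0441·t
t = 0.74075 / 0.0441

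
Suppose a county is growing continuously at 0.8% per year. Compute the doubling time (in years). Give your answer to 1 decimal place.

doubling time = ln(2) / |r| = 0.69315 / 0.008

doubling time ≈ 86.6 years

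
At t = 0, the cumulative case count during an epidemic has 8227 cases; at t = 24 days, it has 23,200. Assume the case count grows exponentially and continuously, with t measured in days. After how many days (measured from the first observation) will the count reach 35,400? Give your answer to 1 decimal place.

r = ln(23200/8227) / 24 ≈ 0.043197 per day
t = ln(35400/8227) / r = 1.45929 / 0.043197 ≈ 33.782

t ≈ 33.8 days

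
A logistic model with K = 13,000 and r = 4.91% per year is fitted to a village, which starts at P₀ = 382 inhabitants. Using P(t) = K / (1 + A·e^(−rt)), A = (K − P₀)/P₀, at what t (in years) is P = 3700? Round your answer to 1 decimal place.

t ≈ 52.5 years

A = (13000 − 382)/382 = 33.03141
3700 = 13000/(1 + 33.03141·e^(−0.0491t)) → 1 + 33.03141·e^(−0.0491t) = 3.51351
e^(−0.0491t) = 0.076095 → t = ln(13.14153)/0.0491 = 2.57578/0.0491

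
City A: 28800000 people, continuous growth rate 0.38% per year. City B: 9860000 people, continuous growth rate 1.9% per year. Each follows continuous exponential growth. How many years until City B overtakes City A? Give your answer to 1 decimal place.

t ≈ 70.5 years

28800000·e^(0.0038t) = 9860000·e^(0.019t)
28800000/9860000 = e^((0.019 − 0.0038)t) → ln(2.92089) = 0.0152·t
t = 1.07189 / 0.0152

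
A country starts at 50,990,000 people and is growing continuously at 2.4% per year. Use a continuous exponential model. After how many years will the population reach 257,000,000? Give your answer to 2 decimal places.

257000000 = 50990000 · e^(0.024·t)
t = ln(257000000/50990000) / 0.024 = ln(5.0402) / 0.024 = 1.61745 / 0.024

t ≈ 67.39 years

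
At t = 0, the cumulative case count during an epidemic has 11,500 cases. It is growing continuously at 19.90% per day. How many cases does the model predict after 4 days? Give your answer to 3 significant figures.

≈ 25,500 cases

P(4) = 11500 · e^(0.199·4) = 11500 · e^(0.796)
= 11500 · 2.21666 ≈ 25491.55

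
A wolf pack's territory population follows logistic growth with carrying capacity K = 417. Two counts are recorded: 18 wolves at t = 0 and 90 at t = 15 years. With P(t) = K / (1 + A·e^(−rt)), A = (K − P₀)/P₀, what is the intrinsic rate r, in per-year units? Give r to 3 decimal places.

r ≈ 0.121 per year

A = (417 − 18)/18 = 22.16667
90 = 417/(1 + 22.16667·e^(−r·15)) → e^(−15r) = (4.63333 − 1)/22.16667 = 0.16391
r = −ln(0.16391)/15 = 1.80844/15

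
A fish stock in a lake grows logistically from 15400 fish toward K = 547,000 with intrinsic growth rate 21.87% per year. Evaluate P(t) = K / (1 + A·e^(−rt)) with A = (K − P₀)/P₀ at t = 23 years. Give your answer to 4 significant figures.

≈ 446,300 fish

A = (547000 − 15400)/15400 = 34.51948
P(23) = 547000 / (1 + 34.51948·e^(−0.2187·23)) = 547000 / (1 + 34.51948·0.006538)
= 547000 / 1.22569 ≈ 446277.86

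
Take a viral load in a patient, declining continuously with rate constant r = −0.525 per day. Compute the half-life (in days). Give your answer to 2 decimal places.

half-life = ln(2) / |r| = 0.69315 / 0.525

half-life ≈ 1.32 days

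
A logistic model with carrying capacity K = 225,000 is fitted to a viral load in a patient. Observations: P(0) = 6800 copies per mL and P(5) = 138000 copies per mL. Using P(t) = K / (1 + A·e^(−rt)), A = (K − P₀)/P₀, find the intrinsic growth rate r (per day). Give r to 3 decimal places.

A = (225000 − 6800)/6800 = 32.08824
138000 = 225000/(1 + 32.08824·e^(−r·5)) → e^(−5r) = (1.63043 − 1)/32.08824 = 0.019647
r = −ln(0.019647)/5 = 3.92984/5

r ≈ 0.786 per day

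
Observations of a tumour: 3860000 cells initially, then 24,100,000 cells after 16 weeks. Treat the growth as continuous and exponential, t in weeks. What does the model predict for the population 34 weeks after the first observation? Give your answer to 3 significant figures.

r = ln(24100000/3860000) / 16 ≈ 0.114472 per week
P(34) = 3860000 · e^(0.114472·34) = 3860000 · 49.01039 ≈ 189180120.48

≈ 189,000,000 cells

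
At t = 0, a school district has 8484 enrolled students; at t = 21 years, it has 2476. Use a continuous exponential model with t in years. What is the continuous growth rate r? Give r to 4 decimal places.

r ≈ -0.0586 per year

2476 = 8484 · e^(r·21)
e^(21r) = 2476/8484 = 0.29184
r = ln(0.29184) / 21 = -1.23154 / 21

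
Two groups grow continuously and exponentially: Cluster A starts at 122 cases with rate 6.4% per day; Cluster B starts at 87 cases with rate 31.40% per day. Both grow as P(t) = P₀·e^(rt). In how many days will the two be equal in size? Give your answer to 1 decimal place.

t ≈ 1.4 days

122·e^(0.064t) = 87·e^(0.314t)
122/87 = e^((0.314 − 0.064)t) → ln(1.4023) = 0.25·t
t = 0.33811 / 0.25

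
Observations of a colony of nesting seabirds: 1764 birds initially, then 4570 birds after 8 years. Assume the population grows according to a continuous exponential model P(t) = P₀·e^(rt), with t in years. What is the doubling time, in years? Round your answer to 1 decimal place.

doubling time ≈ 5.8 years

r = ln(4570/1764) / 8 = ln(2.5907) / 8 ≈ 0.118991 per year
doubling time = ln 2 / |r| = 0.69315 / 0.118991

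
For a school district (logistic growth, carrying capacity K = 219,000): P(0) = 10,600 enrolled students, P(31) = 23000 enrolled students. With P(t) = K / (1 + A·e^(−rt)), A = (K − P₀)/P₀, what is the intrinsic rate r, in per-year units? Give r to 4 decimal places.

r ≈ 0.0270 per year

A = (219000 − 10600)/10600 = 19.66038
23000 = 219000/(1 + 19.66038·e^(−r·31)) → e^(−31r) = (9.52174 − 1)/19.66038 = 0.433447
r = −ln(0.433447)/31 = 0.83598/31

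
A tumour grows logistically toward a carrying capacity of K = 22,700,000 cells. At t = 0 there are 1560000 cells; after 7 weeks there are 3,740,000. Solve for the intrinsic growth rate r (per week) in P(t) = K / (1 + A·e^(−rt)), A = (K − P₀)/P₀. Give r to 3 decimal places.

r ≈ 0.140 per week

A = (22700000 − 1560000)/1560000 = 13.55128
3740000 = 22700000/(1 + 13.55128·e^(−r·7)) → e^(−7r) = (6.06952 − 1)/13.55128 = 0.374099
r = −ln(0.374099)/7 = 0.98324/7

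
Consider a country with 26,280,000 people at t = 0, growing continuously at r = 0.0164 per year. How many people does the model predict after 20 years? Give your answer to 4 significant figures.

P(20) = 26280000 · e^(0.0164·20) = 26280000 · e^(0.328)
= 26280000 · 1.38819 ≈ 36481606.19

≈ 36,480,000 people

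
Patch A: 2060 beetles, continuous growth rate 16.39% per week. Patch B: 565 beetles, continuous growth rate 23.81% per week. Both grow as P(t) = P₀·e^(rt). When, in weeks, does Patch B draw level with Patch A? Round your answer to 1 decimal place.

t ≈ 17.4 weeks

2060·e^(0.1639t) = 565·e^(0.2381t)
2060/565 = e^((0.2381 − 0.1639)t) → ln(3.64602) = 0.0742·t
t = 1.29364 / 0.0742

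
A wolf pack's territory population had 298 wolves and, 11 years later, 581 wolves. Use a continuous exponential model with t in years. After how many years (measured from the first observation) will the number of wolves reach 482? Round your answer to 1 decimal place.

t ≈ 7.9 years

r = ln(581/298) / 11 ≈ 0.060696 per year
t = ln(482/298) / r = 0.48085 / 0.060696 ≈ 7.922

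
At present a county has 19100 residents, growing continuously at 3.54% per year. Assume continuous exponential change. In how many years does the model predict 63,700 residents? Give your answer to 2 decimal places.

63700 = 19100 · e^(0.0354·t)
t = ln(63700/19100) / 0.0354 = ln(3.33508) / 0.0354 = 1.2045 / 0.0354

t ≈ 34.03 years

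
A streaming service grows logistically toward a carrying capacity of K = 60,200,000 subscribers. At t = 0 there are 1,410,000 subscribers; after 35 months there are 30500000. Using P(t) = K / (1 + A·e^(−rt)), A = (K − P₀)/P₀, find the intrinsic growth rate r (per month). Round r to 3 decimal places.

r ≈ 0.107 per month

A = (60200000 − 1410000)/1410000 = 41.69504
30500000 = 60200000/(1 + 41.69504·e^(−r·35)) → e^(−35r) = (1.97377 − 1)/41.69504 = 0.023355
r = −ln(0.023355)/35 = 3.75696/35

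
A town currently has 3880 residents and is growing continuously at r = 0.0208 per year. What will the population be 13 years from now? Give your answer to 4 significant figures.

≈ 5,085 residents

P(13) = 3880 · e^(0.0208·13) = 3880 · e^(0.2704)
= 3880 · 1.31049 ≈ 5084.7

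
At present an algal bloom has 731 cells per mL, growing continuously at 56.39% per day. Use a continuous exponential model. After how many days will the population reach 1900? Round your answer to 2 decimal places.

1900 = 731 · e^(0.5639·t)
t = ln(1900/731) / 0.5639 = ln(2.59918) / 0.5639 = 0.9552 / 0.5639

t ≈ 1.69 days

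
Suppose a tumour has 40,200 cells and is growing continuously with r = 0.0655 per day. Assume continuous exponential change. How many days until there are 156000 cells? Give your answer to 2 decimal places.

t ≈ 20.70 days

156000 = 40200 · e^(0.0655·t)
t = ln(156000/40200) / 0.0655 = ln(3.8806) / 0.0655 = 1.35599 / 0.0655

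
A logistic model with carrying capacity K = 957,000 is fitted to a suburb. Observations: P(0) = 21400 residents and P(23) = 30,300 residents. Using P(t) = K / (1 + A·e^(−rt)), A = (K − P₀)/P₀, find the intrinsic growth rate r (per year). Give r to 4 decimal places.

A = (957000 − 21400)/21400 = 43.71963
30300 = 957000/(1 + 43.71963·e^(−r·23)) → e^(−23r) = (31.58416 − 1)/43.71963 = 0.699552
r = −ln(0.699552)/23 = 0.35731/23

r ≈ 0.0155 per year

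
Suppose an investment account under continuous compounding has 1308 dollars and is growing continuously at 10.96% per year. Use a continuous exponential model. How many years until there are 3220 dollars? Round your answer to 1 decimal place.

t ≈ 8.2 years

3220 = 1308 · e^(0.1096·t)
t = ln(3220/1308) / 0.1096 = ln(2.46177) / 0.1096 = 0.90088 / 0.1096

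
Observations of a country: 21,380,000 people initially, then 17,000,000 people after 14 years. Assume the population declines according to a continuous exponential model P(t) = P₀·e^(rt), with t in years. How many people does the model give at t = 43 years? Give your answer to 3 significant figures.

r = ln(17000000/21380000) / 14 ≈ -0.016374 per year
P(43) = 21380000 · e^(-0.016374·43) = 21380000 · 0.49455 ≈ 10573530.47

≈ 10,600,000 people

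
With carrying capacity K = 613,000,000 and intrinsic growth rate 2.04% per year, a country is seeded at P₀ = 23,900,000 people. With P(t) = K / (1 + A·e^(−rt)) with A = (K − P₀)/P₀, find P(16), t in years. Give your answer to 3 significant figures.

A = (613000000 − 23900000)/23900000 = 24.64854
P(16) = 613000000 / (1 + 24.64854·e^(−0.0204·16)) = 613000000 / (1 + 24.64854·0.721517)
= 613000000 / 18.78433 ≈ 32633590.92

≈ 32,600,000 people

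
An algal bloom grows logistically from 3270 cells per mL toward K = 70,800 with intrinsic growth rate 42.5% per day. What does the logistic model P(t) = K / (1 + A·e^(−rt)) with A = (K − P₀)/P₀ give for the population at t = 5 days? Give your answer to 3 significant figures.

A = (70800 − 3270)/3270 = 20.65138
P(5) = 70800 / (1 + 20.65138·e^(−0.425·5)) = 70800 / (1 + 20.65138·0.119433)
= 70800 / 3.46646 ≈ 20424.32

≈ 20,400 cells per mL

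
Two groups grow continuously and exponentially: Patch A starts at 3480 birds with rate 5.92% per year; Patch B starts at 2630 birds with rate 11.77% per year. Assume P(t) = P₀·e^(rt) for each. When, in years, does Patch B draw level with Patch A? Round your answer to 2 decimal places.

3480·e^(0.0592t) = 2630·e^(0.1177t)
3480/2630 = e^((0.1177 − 0.0592)t) → ln(1.32319) = 0.0585·t
t = 0.28005 / 0.0585

t ≈ 4.79 years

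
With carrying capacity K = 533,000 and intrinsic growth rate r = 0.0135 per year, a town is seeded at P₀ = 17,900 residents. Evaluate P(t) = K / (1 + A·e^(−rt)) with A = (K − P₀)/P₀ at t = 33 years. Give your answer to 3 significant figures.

≈ 27,400 residents

A = (533000 − 17900)/17900 = 28.77654
P(33) = 533000 / (1 + 28.77654·e^(−0.0135·33)) = 533000 / (1 + 28.77654·0.640504)
= 533000 / 19.43149 ≈ 27429.71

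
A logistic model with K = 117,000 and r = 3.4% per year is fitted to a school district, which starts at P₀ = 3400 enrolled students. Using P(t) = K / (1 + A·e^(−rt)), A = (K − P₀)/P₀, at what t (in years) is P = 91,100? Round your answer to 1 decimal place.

t ≈ 140.2 years

A = (117000 − 3400)/3400 = 33.41176
91100 = 117000/(1 + 33.41176·e^(−0.034t)) → 1 + 33.41176·e^(−0.034t) = 1.2843
e^(−0.034t) = 0.008509 → t = ln(117.52169)/0.034 = 4.76662/0.034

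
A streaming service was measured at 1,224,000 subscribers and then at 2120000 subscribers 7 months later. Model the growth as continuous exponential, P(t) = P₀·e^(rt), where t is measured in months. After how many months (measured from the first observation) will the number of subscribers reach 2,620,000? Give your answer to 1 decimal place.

t ≈ 9.7 months

r = ln(2120000/1224000) / 7 ≈ 0.07847 per month
t = ln(2620000/1224000) / r = 0.76105 / 0.07847 ≈ 9.699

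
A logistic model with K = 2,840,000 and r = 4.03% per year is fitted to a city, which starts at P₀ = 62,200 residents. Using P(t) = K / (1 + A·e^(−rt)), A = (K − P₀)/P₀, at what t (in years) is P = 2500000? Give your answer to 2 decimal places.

t ≈ 143.78 years

A = (2840000 − 62200)/62200 = 44.65916
2500000 = 2840000/(1 + 44.65916·e^(−0.0403t)) → 1 + 44.65916·e^(−0.0403t) = 1.136
e^(−0.0403t) = 0.003045 → t = ln(328.37621)/0.0403 = 5.79416/0.0403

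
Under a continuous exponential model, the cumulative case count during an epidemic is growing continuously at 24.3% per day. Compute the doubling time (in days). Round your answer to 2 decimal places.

doubling time = ln(2) / |r| = 0.69315 / 0.243

doubling time ≈ 2.85 days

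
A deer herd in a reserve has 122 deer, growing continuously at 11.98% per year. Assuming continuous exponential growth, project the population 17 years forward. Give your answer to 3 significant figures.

P(17) = 122 · e^(0.1198·17) = 122 · e^(2.0366)
= 122 · 7.66451 ≈ 935.07

≈ 935 deer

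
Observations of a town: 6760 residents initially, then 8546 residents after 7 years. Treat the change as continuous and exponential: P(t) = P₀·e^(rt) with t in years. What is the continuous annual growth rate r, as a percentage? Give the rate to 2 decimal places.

8546 = 6760 · e^(r·7)
e^(7r) = 8546/6760 = 1.2642
r = ln(1.2642) / 7 = 0.23444 / 7

r ≈ 3.35% per year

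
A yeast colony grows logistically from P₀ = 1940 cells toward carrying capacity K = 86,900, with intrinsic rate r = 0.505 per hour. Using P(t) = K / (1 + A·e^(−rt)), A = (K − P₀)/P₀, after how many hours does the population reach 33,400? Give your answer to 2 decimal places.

A = (86900 − 1940)/1940 = 43.79381
33400 = 86900/(1 + 43.79381·e^(−0.505t)) → 1 + 43.79381·e^(−0.505t) = 2.6018
e^(−0.505t) = 0.036576 → t = ln(27.34044)/0.505 = 3.30837/0.505

t ≈ 6.55 hours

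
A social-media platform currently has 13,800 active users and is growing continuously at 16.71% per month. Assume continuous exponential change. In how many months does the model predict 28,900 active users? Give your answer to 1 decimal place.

28900 = 13800 · e^(0.1671·t)
t = ln(28900/13800) / 0.1671 = ln(2.0942) / 0.1671 = 0.73917 / 0.1671

t ≈ 4.4 months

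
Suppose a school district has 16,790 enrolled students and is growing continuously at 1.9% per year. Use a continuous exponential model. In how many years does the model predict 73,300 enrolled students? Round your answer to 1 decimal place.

73300 = 16790 · e^(0.019·t)
t = ln(73300/16790) / 0.019 = ln(4.36569) / 0.019 = 1.47378 / 0.019

t ≈ 77.6 years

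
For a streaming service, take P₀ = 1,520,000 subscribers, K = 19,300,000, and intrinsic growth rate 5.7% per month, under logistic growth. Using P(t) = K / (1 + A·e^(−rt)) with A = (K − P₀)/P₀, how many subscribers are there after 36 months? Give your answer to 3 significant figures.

≈ 7,710,000 subscribers

A = (19300000 − 1520000)/1520000 = 11.69737
P(36) = 19300000 / (1 + 11.69737·e^(−0.057·36)) = 19300000 / (1 + 11.69737·0.128478)
= 19300000 / 2.50285 ≈ 7711206.49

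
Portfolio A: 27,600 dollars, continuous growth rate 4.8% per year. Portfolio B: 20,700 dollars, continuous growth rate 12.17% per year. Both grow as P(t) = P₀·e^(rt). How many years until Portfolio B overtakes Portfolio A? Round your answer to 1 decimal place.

27600·e^(0.048t) = 20700·e^(0.1217t)
27600/20700 = e^((0.1217 − 0.048)t) → ln(1.33333) = 0.0737·t
t = 0.28768 / 0.0737

t ≈ 3.9 years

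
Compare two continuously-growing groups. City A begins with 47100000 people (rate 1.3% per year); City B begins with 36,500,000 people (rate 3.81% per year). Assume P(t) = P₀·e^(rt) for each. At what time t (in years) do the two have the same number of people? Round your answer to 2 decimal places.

47100000·e^(0.013t) = 36500000·e^(0.0381t)
47100000/36500000 = e^((0.0381 − 0.013)t) → ln(1.29041) = 0.0251·t
t = 0.25496 / 0.0251

t ≈ 10.16 years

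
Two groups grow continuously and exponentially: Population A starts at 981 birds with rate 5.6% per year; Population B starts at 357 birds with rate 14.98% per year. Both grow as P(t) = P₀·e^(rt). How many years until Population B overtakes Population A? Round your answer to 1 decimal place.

981·e^(0.056t) = 357·e^(0.1498t)
981/357 = e^((0.1498 − 0.056)t) → ln(2.7479) = 0.0938·t
t = 1.01084 / 0.0938

t ≈ 10.8 years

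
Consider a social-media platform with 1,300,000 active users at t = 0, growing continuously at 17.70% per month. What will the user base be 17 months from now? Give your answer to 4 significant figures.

≈ 26,350,000 active users

P(17) = 1300000 · e^(0.177·17) = 1300000 · e^(3.009)
= 1300000 · 20.26712 ≈ 26347259.47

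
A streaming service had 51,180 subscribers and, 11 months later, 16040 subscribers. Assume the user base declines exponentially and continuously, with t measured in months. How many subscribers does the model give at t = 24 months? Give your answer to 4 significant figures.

r = ln(16040/51180) / 11 ≈ -0.105478 per month
P(24) = 51180 · e^(-0.105478·24) = 51180 · 0.07954 ≈ 4070.91

≈ 4,071 subscribers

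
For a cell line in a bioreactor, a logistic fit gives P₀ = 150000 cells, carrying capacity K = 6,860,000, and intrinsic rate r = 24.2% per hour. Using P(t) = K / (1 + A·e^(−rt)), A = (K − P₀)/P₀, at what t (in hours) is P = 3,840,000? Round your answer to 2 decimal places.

t ≈ 16.70 hours

A = (6860000 − 150000)/150000 = 44.73333
3840000 = 6860000/(1 + 44.73333·e^(−0.242t)) → 1 + 44.73333·e^(−0.242t) = 1.78646
e^(−0.242t) = 0.017581 → t = ln(56.87947)/0.242 = 4.04093/0.242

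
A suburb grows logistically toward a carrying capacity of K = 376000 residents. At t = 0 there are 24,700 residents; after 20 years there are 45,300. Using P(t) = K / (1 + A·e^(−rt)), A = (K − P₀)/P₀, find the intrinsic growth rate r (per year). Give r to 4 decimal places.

r ≈ 0.0333 per year

A = (376000 − 24700)/24700 = 14.22267
45300 = 376000/(1 + 14.22267·e^(−r·20)) → e^(−20r) = (8.30022 − 1)/14.22267 = 0.513281
r = −ln(0.513281)/20 = 0.66693/20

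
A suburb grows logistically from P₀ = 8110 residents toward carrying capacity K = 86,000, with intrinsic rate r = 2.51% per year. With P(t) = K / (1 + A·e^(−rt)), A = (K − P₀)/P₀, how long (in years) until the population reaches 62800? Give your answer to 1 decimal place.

t ≈ 129.8 years

A = (86000 − 8110)/8110 = 9.60419
62800 = 86000/(1 + 9.60419·e^(−0.0251t)) → 1 + 9.60419·e^(−0.0251t) = 1.36943
e^(−0.0251t) = 0.038465 → t = ln(25.99756)/0.0251 = 3.258/0.0251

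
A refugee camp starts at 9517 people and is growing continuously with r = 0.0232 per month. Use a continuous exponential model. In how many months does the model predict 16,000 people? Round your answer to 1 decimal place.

16000 = 9517 · e^(0.0232·t)
t = ln(16000/9517) / 0.0232 = ln(1.6812) / 0.0232 = 0.51951 / 0.0232

t ≈ 22.4 months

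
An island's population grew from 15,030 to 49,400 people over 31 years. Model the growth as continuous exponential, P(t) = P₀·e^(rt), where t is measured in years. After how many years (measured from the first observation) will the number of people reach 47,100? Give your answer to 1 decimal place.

t ≈ 29.8 years

r = ln(49400/15030) / 31 ≈ 0.038384 per year
t = ln(47100/15030) / r = 1.14222 / 0.038384 ≈ 29.758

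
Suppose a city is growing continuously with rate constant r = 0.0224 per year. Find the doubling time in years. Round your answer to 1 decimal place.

doubling time = ln(2) / |r| = 0.69315 / 0.0224

doubling time ≈ 30.9 years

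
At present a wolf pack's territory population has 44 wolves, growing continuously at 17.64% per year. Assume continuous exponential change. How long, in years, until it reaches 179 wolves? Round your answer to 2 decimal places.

179 = 44 · e^(0.1764·t)
t = ln(179/44) / 0.1764 = ln(4.06818) / 0.1764 = 1.4032 / 0.1764

t ≈ 7.95 years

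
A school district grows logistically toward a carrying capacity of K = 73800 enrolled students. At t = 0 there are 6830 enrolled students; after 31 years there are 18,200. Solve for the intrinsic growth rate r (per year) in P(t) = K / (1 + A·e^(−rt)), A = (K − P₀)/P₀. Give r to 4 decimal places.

A = (73800 − 6830)/6830 = 9.80527
18200 = 73800/(1 + 9.80527·e^(−r·31)) → e^(−31r) = (4.05495 − 1)/9.80527 = 0.311562
r = −ln(0.311562)/31 = 1.16616/31

r ≈ 0.0376 per year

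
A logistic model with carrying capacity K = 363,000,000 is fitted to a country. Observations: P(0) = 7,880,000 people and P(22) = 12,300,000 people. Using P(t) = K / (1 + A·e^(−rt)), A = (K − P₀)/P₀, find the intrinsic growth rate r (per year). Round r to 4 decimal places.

A = (363000000 − 7880000)/7880000 = 45.06599
12300000 = 363000000/(1 + 45.06599·e^(−r·22)) → e^(−22r) = (29.5122 − 1)/45.06599 = 0.632677
r = −ln(0.632677)/22 = 0.4578/22

r ≈ 0.0208 per year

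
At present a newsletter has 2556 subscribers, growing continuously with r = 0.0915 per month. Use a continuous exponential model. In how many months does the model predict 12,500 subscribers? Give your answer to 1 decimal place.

12500 = 2556 · e^(0.0915·t)
t = ln(12500/2556) / 0.0915 = ln(4.89045) / 0.0915 = 1.58729 / 0.0915

t ≈ 17.3 months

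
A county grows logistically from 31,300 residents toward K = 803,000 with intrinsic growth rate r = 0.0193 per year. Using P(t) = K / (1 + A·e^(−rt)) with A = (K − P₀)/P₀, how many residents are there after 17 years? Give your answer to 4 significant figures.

≈ 42,810 residents

A = (803000 − 31300)/31300 = 24.65495
P(17) = 803000 / (1 + 24.65495·e^(−0.0193·17)) = 803000 / (1 + 24.65495·0.720291)
= 803000 / 18.75874 ≈ 42806.71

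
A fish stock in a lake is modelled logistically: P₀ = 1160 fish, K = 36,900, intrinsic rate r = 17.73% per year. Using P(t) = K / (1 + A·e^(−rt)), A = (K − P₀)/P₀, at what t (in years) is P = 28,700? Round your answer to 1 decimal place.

A = (36900 − 1160)/1160 = 30.81034
28700 = 36900/(1 + 30.81034·e^(−0.1773t)) → 1 + 30.81034·e^(−0.1773t) = 1.28571
e^(−0.1773t) = 0.009273 → t = ln(107.83621)/0.1773 = 4.68061/0.1773

t ≈ 26.4 years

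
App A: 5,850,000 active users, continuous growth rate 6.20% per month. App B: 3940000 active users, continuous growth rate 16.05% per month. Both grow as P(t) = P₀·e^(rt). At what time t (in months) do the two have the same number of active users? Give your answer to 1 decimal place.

t ≈ 4.0 months

5850000·e^(0.062t) = 3940000·e^(0.1605t)
5850000/3940000 = e^((0.1605 − 0.062)t) → ln(1.48477) = 0.0985·t
t = 0.39526 / 0.0985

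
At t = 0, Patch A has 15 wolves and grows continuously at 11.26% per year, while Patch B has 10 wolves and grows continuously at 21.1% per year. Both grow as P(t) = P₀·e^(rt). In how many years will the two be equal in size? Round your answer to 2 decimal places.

15·e^(0.1126t) = 10·e^(0.211t)
15/10 = e^((0.211 − 0.1126)t) → ln(1.5) = 0.0984·t
t = 0.40547 / 0.0984

t ≈ 4.12 years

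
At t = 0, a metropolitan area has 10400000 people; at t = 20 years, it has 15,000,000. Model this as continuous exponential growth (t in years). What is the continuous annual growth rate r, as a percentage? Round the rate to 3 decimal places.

15000000 = 10400000 · e^(r·20)
e^(20r) = 15000000/10400000 = 1.44231
r = ln(1.44231) / 20 = 0.36624 / 20

r ≈ 1.831% per year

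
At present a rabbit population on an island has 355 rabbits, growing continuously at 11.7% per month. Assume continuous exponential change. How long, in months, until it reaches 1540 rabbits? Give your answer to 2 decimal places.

t ≈ 12.54 months

1540 = 355 · e^(0.117·t)
t = ln(1540/355) / 0.117 = ln(4.33803) / 0.117 = 1.46742 / 0.117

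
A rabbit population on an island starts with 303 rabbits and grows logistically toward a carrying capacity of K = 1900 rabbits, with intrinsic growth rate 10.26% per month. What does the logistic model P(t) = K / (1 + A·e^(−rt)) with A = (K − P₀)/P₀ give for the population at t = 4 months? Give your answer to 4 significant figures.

A = (1900 − 303)/303 = 5.27063
P(4) = 1900 / (1 + 5.27063·e^(−0.1026·4)) = 1900 / (1 + 5.27063·0.663385)
= 1900 / 4.49645 ≈ 422.56

≈ 422.6 rabbits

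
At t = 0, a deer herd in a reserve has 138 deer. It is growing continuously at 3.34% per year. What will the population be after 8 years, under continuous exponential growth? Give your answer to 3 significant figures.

≈ 180 deer

P(8) = 138 · e^(0.0334·8) = 138 · e^(0.2672)
= 138 · 1.3063 ≈ 180.27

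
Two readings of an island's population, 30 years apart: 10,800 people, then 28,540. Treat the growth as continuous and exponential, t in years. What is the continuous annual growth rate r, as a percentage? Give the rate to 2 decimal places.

r ≈ 3.24% per year

28540 = 10800 · e^(r·30)
e^(30r) = 28540/10800 = 2.64259
r = ln(2.64259) / 30 = 0.97176 / 30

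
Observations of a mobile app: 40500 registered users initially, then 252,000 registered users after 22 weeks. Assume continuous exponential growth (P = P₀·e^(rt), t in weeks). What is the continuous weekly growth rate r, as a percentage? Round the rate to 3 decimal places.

r ≈ 8.310% per week

252000 = 40500 · e^(r·22)
e^(22r) = 252000/40500 = 6.22222
r = ln(6.22222) / 22 = 1.82813 / 22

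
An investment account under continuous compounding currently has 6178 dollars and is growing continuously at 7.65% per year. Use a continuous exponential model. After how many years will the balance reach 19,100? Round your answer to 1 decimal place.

t ≈ 14.8 years

19100 = 6178 · e^(0.0765·t)
t = ln(19100/6178) / 0.0765 = ln(3.09162) / 0.0765 = 1.12869 / 0.0765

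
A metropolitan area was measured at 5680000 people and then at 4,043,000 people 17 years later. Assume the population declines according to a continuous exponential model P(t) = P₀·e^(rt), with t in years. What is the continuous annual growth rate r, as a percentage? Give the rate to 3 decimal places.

4043000 = 5680000 · e^(r·17)
e^(17r) = 4043000/5680000 = 0.7118
r = ln(0.7118) / 17 = -0.33996 / 17

r ≈ -2.000% per year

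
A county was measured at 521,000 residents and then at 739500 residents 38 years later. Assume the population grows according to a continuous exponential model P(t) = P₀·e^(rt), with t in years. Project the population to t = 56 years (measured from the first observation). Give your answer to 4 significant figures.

≈ 872,900 residents

r = ln(739500/521000) / 38 ≈ 0.009216 per year
P(56) = 521000 · e^(0.009216·56) = 521000 · 1.67551 ≈ 872942.75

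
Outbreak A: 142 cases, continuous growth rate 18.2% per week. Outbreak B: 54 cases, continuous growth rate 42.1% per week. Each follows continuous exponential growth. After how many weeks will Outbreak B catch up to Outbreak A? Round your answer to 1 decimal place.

t ≈ 4.0 weeks

142·e^(0.182t) = 54·e^(0.421t)
142/54 = e^((0.421 − 0.182)t) → ln(2.62963) = 0.239·t
t = 0.96684 / 0.239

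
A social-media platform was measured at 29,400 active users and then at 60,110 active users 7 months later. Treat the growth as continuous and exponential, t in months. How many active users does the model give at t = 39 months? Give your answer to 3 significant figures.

≈ 1,580,000 active users

r = ln(60110/29400) / 7 ≈ 0.102169 per month
P(39) = 29400 · e^(0.102169·39) = 29400 · 53.76286 ≈ 1580628.06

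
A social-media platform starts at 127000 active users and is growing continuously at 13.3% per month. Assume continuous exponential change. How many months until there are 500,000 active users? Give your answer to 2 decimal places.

500000 = 127000 · e^(0.133·t)
t = ln(500000/127000) / 0.133 = ln(3.93701) / 0.133 = 1.37042 / 0.133

t ≈ 10.30 months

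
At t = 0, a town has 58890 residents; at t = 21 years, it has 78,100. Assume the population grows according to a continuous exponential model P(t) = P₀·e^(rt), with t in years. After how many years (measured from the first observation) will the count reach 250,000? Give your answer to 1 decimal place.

t ≈ 107.5 years

r = ln(78100/58890) / 21 ≈ 0.013444 per year
t = ln(250000/58890) / r = 1.44579 / 0.013444 ≈ 107.544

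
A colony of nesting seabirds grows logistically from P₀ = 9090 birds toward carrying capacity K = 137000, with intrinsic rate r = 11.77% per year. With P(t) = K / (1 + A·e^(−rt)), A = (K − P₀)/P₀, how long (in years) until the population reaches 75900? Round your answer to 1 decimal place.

A = (137000 − 9090)/9090 = 14.07151
75900 = 137000/(1 + 14.07151·e^(−0.1177t)) → 1 + 14.07151·e^(−0.1177t) = 1.80501
e^(−0.1177t) = 0.057208 → t = ln(17.47999)/0.1177 = 2.86106/0.1177

t ≈ 24.3 years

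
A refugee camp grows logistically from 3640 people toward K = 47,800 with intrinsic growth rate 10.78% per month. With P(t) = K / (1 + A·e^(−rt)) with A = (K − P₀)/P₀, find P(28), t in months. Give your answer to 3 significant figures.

≈ 30,000 people

A = (47800 − 3640)/3640 = 12.13187
P(28) = 47800 / (1 + 12.13187·e^(−0.1078·28)) = 47800 / (1 + 12.13187·0.048879)
= 47800 / 1.593 ≈ 30006.32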